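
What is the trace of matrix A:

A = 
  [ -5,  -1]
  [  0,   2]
-3

tr(A) = -5 + 2 = -3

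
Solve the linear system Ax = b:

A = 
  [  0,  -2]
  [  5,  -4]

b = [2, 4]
Row reduce the augmented matrix [A|b]:
Swap R1 ↔ R2
REF = 
  [  5,  -4,   4]
  [  0,  -2,   2]

Back-substitution:
x₂ = 2 / (-2) = -1
x₁ = (4 - (-4)(-1)) / 5 = 0

x = [0, -1]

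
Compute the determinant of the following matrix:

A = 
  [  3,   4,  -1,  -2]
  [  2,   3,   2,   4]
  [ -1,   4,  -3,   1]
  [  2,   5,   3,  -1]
427

Cofactor expansion along row 1: det(A) = a₁₁M₁₁ - a₁₂M₁₂ + a₁₃M₁₃ - a₁₄M₁₄

M₁₁ = det[[3, 2, 4]; [4, -3, 1]; [5, 3, -1]]
  = (3)·((-3)(-1) - (1)(3)) - (2)·((4)(-1) - (1)(5)) + (4)·((4)(3) - (-3)(5))
  = (3)(0) - (2)(-9) + (4)(27)
  = 126
M₁₂ = det[[2, 2, 4]; [-1, -3, 1]; [2, 3, -1]]
  = (2)·((-3)(-1) - (1)(3)) - (2)·((-1)(-1) - (1)(2)) + (4)·((-1)(3) - (-3)(2))
  = (2)(0) - (2)(-1) + (4)(3)
  = 14
M₁₃ = det[[2, 3, 4]; [-1, 4, 1]; [2, 5, -1]]
  = (2)·((4)(-1) - (1)(5)) - (3)·((-1)(-1) - (1)(2)) + (4)·((-1)(5) - (4)(2))
  = (2)(-9) - (3)(-1) + (4)(-13)
  = -67
M₁₄ = det[[2, 3, 2]; [-1, 4, -3]; [2, 5, 3]]
  = (2)·((4)(3) - (-3)(5)) - (3)·((-1)(3) - (-3)(2)) + (2)·((-1)(5) - (4)(2))
  = (2)(27) - (3)(3) + (2)(-13)
  = 19

det(A) = (3)(126) - (4)(14) + (-1)(-67) - (-2)(19) = 427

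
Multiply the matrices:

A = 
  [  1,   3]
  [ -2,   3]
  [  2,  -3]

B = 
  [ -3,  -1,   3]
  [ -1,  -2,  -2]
A is 3×2 and B is 2×3, so AB is 3×3. Each entry is (row of A)·(column of B):
AB[1,1] = (1)(-3) + (3)(-1) = -6
AB[1,2] = (1)(-1) + (3)(-2) = -7
AB[1,3] = (1)(3) + (3)(-2) = -3
AB[2,1] = (-2)(-3) + (3)(-1) = 3
AB[2,2] = (-2)(-1) + (3)(-2) = -4
AB[2,3] = (-2)(3) + (3)(-2) = -12
AB[3,1] = (2)(-3) + (-3)(-1) = -3
AB[3,2] = (2)(-1) + (-3)(-2) = 4
AB[3,3] = (2)(3) + (-3)(-2) = 12

AB = 
  [ -6,  -7,  -3]
  [  3,  -4, -12]
  [ -3,   4,  12]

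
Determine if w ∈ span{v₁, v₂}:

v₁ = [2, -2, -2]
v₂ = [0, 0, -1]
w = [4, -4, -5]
Yes

Form the augmented matrix and row-reduce:
[v₁|v₂|w] = 
  [  2,   0,   4]
  [ -2,   0,  -4]
  [ -2,  -1,  -5]
R2 → R2 + (1)·R1
R3 → R3 + (1)·R1
Swap R2 ↔ R3
REF = 
  [  2,   0,   4]
  [  0,  -1,  -1]
  [  0,   0,   0]

No row of the form [0 0 | nonzero], so the system is consistent. Back-substitution gives c₁ = 2, c₂ = 1: w = (2)·v₁ + (1)·v₂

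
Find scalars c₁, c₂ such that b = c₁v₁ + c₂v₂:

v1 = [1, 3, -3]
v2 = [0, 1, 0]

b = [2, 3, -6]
c1 = 2, c2 = -3

b = 2·v1 + -3·v2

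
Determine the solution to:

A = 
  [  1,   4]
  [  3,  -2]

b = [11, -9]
Row reduce the augmented matrix [A|b]:
R2 → R2 - (3)·R1
REF = 
  [  1,   4,  11]
  [  0, -14, -42]

Back-substitution:
x₂ = (-42) / (-14) = 3
x₁ = (11 - (4)(3)) / 1 = -1

x = [-1, 3]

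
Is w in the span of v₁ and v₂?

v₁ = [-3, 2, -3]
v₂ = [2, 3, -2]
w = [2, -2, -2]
No

Form the augmented matrix and row-reduce:
[v₁|v₂|w] = 
  [ -3,   2,   2]
  [  2,   3,  -2]
  [ -3,  -2,  -2]
R2 → R2 + (2/3)·R1
R3 → R3 - (1)·R1
R3 → R3 + (12/13)·R2
REF = 
  [    -3,      2,      2]
  [     0,   13/3,   -2/3]
  [     0,      0, -60/13]

Row 3 reads [0 0 | -60/13], i.e. 0 = -60/13, so the system is inconsistent and w ∉ span{v₁, v₂}.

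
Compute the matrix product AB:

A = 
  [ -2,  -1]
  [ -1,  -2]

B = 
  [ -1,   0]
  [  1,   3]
AB = 
  [  1,  -3]
  [ -1,  -6]

A is 2×2 and B is 2×2, so AB is 2×2. Each entry is (row of A)·(column of B):
AB[1,1] = (-2)(-1) + (-1)(1) = 1
AB[1,2] = (-2)(0) + (-1)(3) = -3
AB[2,1] = (-1)(-1) + (-2)(1) = -1
AB[2,2] = (-1)(0) + (-2)(3) = -6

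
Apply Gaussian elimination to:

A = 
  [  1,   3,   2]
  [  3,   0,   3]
Row operations:
R2 → R2 - (3)·R1

Resulting echelon form:
REF = 
  [  1,   3,   2]
  [  0,  -9,  -3]

Rank = 2 (number of non-zero pivot rows).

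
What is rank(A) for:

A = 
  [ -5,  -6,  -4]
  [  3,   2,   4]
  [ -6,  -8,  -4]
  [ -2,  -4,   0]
Row reduce:
R2 → R2 + (3/5)·R1
R3 → R3 - (6/5)·R1
R4 → R4 - (2/5)·R1
R3 → R3 - (1/2)·R2
R4 → R4 - (1)·R2
REF = 
  [  -5,   -6,   -4]
  [   0, -8/5,  8/5]
  [   0,    0,    0]
  [   0,    0,    0]
Pivot columns: 1, 2 → 2 pivots.

rank(A) = 2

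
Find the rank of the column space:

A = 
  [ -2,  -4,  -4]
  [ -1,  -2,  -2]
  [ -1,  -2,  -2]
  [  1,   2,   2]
dim(Col(A)) = 1

Row reduce:
R2 → R2 - (1/2)·R1
R3 → R3 - (1/2)·R1
R4 → R4 + (1/2)·R1
REF = 
  [ -2,  -4,  -4]
  [  0,   0,   0]
  [  0,   0,   0]
  [  0,   0,   0]
Pivot columns: 1 → 1 pivot.
dim(Col(A)) = number of pivot columns = 1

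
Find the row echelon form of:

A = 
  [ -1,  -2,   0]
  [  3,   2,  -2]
Row operations:
R2 → R2 + (3)·R1

Resulting echelon form:
REF = 
  [ -1,  -2,   0]
  [  0,  -4,  -2]

Rank = 2 (number of non-zero pivot rows).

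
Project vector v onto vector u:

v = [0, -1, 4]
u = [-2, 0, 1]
v·u = (0)(-2) + (-1)(0) + (4)(1) = 4
u·u = (-2)² + (0)² + (1)² = 5
proj_u(v) = (v·u / u·u) × u = (4/5) × u

proj_u(v) = [-8/5, 0, 4/5]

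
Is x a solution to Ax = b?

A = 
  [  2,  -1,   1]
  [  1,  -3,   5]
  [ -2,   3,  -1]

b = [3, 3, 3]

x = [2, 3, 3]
No

Ax = [4, 8, 2] ≠ b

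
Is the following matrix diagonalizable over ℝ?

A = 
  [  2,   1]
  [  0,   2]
No

tr(A) = 4, det(A) = 4
Characteristic polynomial: λ² - tr(A)λ + det(A) = λ² - 4λ + 4
λ² - 4λ + 4 = (λ - 2)²
Eigenvalues: 2, 2
λ=2: alg. mult. = 2, geom. mult. = 2 - rank(A - (2)I) = 2 - 1 = 1
Sum of geometric multiplicities = 1 < n = 2, so there aren't enough independent eigenvectors.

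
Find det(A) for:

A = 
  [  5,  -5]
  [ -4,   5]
For a 2×2 matrix, det = ad - bc = (5)(5) - (-5)(-4) = 5

det(A) = 5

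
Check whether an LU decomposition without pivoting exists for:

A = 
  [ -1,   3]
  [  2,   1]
Yes.
A[1,1] = -1 ≠ 0, so Gaussian elimination proceeds without a row swap: multiplier ℓ₂₁ = (2)/(-1) = -2, and U[2,2] = 1 - (-2)(3) = 7.
L = 
  [  1,   0]
  [ -2,   1]
U = 
  [ -1,   3]
  [  0,   7]
Check row 2 of LU: [(-2)(-1), (-2)(3) + 7] = [2, 1] = row 2 of A ✓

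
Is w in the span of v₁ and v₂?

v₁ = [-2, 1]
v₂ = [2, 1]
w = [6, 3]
Yes

Form the augmented matrix and row-reduce:
[v₁|v₂|w] = 
  [ -2,   2,   6]
  [  1,   1,   3]
R2 → R2 + (1/2)·R1
REF = 
  [ -2,   2,   6]
  [  0,   2,   6]

No row of the form [0 0 | nonzero], so the system is consistent. Back-substitution gives c₁ = 0, c₂ = 3: w = (0)·v₁ + (3)·v₂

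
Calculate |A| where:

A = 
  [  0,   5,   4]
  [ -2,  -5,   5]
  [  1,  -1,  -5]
3

Cofactor expansion along row 1:
det(A) = (0)·((-5)(-5) - (5)(-1)) - (5)·((-2)(-5) - (5)(1)) + (4)·((-2)(-1) - (-5)(1))
  = (0)(30) - (5)(5) + (4)(7)
  = 3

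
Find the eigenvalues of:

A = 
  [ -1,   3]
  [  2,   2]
tr(A) = 1, det(A) = -8
Characteristic polynomial: λ² - tr(A)λ + det(A) = λ² - λ - 8
λ² - λ - 8 = 0  ⇒  λ = (1 ± √((-1)² - 4·(-8)))/2 = (1 ± √(33))/2
  = (1 + √33)/2,  (1 - √33)/2

λ = (1 + √33)/2, (1 - √33)/2  (≈ 3.372, -2.372)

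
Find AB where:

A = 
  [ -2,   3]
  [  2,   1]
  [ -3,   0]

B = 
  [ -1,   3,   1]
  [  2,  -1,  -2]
AB = 
  [  8,  -9,  -8]
  [  0,   5,   0]
  [  3,  -9,  -3]

A is 3×2 and B is 2×3, so AB is 3×3. Each entry is (row of A)·(column of B):
AB[1,1] = (-2)(-1) + (3)(2) = 8
AB[1,2] = (-2)(3) + (3)(-1) = -9
AB[1,3] = (-2)(1) + (3)(-2) = -8
AB[2,1] = (2)(-1) + (1)(2) = 0
AB[2,2] = (2)(3) + (1)(-1) = 5
AB[2,3] = (2)(1) + (1)(-2) = 0
AB[3,1] = (-3)(-1) + (0)(2) = 3
AB[3,2] = (-3)(3) + (0)(-1) = -9
AB[3,3] = (-3)(1) + (0)(-2) = -3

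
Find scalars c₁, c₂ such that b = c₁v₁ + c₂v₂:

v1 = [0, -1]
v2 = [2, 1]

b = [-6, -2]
c1 = -1, c2 = -3

b = -1·v1 + -3·v2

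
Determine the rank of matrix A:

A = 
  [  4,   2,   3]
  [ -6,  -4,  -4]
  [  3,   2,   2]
Row reduce:
R2 → R2 + (3/2)·R1
R3 → R3 - (3/4)·R1
R3 → R3 + (1/2)·R2
REF = 
  [  4,   2,   3]
  [  0,  -1, 1/2]
  [  0,   0,   0]
Pivot columns: 1, 2 → 2 pivots.

rank(A) = 2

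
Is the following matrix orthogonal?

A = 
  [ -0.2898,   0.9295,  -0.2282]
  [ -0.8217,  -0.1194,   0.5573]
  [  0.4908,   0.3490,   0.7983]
Yes

AᵀA = 
  [  1.0001,   0,   0]
  [  0,   1,   0]
  [  0,   0,   0.9999]
≈ I (equal to I up to the 4-dp rounding of the entries)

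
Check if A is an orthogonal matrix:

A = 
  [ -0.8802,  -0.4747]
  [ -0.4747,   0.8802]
Yes

AᵀA = 
  [  1.0001,   0]
  [  0,   1.0001]
≈ I (equal to I up to the 4-dp rounding of the entries)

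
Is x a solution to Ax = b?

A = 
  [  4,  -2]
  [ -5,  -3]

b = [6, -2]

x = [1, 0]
No

Ax = [4, -5] ≠ b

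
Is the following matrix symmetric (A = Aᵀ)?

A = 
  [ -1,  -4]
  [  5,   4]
No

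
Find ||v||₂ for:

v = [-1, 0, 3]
3.162

||v||₂ = √((-1)² + (0)² + (3)²) = √10 = 3.162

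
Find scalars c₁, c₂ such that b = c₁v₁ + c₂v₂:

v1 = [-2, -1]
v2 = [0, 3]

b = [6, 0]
c1 = -3, c2 = -1

b = -3·v1 + -1·v2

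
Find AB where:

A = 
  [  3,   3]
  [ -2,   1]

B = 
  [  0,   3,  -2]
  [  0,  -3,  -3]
A is 2×2 and B is 2×3, so AB is 2×3. Each entry is (row of A)·(column of B):
AB[1,1] = (3)(0) + (3)(0) = 0
AB[1,2] = (3)(3) + (3)(-3) = 0
AB[1,3] = (3)(-2) + (3)(-3) = -15
AB[2,1] = (-2)(0) + (1)(0) = 0
AB[2,2] = (-2)(3) + (1)(-3) = -9
AB[2,3] = (-2)(-2) + (1)(-3) = 1

AB = 
  [  0,   0, -15]
  [  0,  -9,   1]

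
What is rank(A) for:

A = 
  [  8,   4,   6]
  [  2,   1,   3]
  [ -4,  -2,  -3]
Row reduce:
R2 → R2 - (1/4)·R1
R3 → R3 + (1/2)·R1
REF = 
  [  8,   4,   6]
  [  0,   0, 3/2]
  [  0,   0,   0]
Pivot columns: 1, 3 → 2 pivots.

rank(A) = 2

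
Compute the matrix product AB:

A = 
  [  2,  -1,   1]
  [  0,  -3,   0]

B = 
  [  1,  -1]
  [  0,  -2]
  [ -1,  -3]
A is 2×3 and B is 3×2, so AB is 2×2. Each entry is (row of A)·(column of B):
AB[1,1] = (2)(1) + (-1)(0) + (1)(-1) = 1
AB[1,2] = (2)(-1) + (-1)(-2) + (1)(-3) = -3
AB[2,1] = (0)(1) + (-3)(0) + (0)(-1) = 0
AB[2,2] = (0)(-1) + (-3)(-2) + (0)(-3) = 6

AB = 
  [  1,  -3]
  [  0,   6]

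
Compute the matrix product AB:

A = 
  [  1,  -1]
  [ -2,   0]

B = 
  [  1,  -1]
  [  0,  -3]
AB = 
  [  1,   2]
  [ -2,   2]

A is 2×2 and B is 2×2, so AB is 2×2. Each entry is (row of A)·(column of B):
AB[1,1] = (1)(1) + (-1)(0) = 1
AB[1,2] = (1)(-1) + (-1)(-3) = 2
AB[2,1] = (-2)(1) + (0)(0) = -2
AB[2,2] = (-2)(-1) + (0)(-3) = 2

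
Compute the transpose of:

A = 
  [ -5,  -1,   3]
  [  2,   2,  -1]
Aᵀ = 
  [ -5,   2]
  [ -1,   2]
  [  3,  -1]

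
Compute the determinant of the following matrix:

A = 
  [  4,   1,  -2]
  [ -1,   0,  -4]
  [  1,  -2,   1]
Cofactor expansion along row 1:
det(A) = (4)·((0)(1) - (-4)(-2)) - (1)·((-1)(1) - (-4)(1)) + (-2)·((-1)(-2) - (0)(1))
  = (4)(-8) - (1)(3) + (-2)(2)
  = -39

det(A) = -39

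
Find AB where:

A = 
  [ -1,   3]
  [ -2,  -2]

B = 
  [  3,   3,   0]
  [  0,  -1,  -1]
AB = 
  [ -3,  -6,  -3]
  [ -6,  -4,   2]

A is 2×2 and B is 2×3, so AB is 2×3. Each entry is (row of A)·(column of B):
AB[1,1] = (-1)(3) + (3)(0) = -3
AB[1,2] = (-1)(3) + (3)(-1) = -6
AB[1,3] = (-1)(0) + (3)(-1) = -3
AB[2,1] = (-2)(3) + (-2)(0) = -6
AB[2,2] = (-2)(3) + (-2)(-1) = -4
AB[2,3] = (-2)(0) + (-2)(-1) = 2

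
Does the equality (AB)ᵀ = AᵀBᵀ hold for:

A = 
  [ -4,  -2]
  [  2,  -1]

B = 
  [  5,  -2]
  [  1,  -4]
No

(AB)ᵀ = 
  [-22,   9]
  [ 16,   0]

AᵀBᵀ = 
  [-24, -12]
  [ -8,   2]

The two matrices differ, so (AB)ᵀ ≠ AᵀBᵀ in general. The correct identity is (AB)ᵀ = BᵀAᵀ.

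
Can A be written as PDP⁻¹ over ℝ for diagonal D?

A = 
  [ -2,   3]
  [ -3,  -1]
No

tr(A) = -3, det(A) = 11
Characteristic polynomial: λ² - tr(A)λ + det(A) = λ² + 3λ + 11
λ² + 3λ + 11 = 0  ⇒  λ = (-3 ± √((3)² - 4·(11)))/2 = (-3 ± √(-35))/2
  = (-3 + i√35)/2,  (-3 - i√35)/2
Eigenvalues: (-3 + i√35)/2, (-3 - i√35)/2  (≈ -1.5 + 2.958i, -1.5 - 2.958i)
Has complex eigenvalues (not diagonalizable over ℝ).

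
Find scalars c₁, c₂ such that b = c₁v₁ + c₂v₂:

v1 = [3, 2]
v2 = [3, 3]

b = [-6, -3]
c1 = -3, c2 = 1

b = -3·v1 + 1·v2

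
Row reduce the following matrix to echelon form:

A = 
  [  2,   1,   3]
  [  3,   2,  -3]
Row operations:
R2 → R2 - (3/2)·R1

Resulting echelon form:
REF = 
  [    2,     1,     3]
  [    0,   1/2, -15/2]

Rank = 2 (number of non-zero pivot rows).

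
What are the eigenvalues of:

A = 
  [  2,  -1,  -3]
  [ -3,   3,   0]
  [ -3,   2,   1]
Characteristic polynomial: det(λI - A) = λ³ - 6λ² - λ + 6
Testing integer divisors of the constant term: p(-1) = 0, so (λ + 1) is a factor:
p(λ) = (λ + 1)(λ² - 7λ + 6)
λ² - 7λ + 6 = (λ - 1)(λ - 6)

λ = -1, 6, 1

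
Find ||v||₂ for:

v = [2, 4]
4.472

||v||₂ = √((2)² + (4)²) = √20 = 4.472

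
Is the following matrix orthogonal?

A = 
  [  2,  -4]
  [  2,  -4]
No

AᵀA = 
  [  8, -16]
  [-16,  32]
≠ I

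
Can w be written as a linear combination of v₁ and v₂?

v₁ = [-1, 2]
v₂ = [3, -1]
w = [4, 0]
Yes

Form the augmented matrix and row-reduce:
[v₁|v₂|w] = 
  [ -1,   3,   4]
  [  2,  -1,   0]
R2 → R2 + (2)·R1
REF = 
  [ -1,   3,   4]
  [  0,   5,   8]

No row of the form [0 0 | nonzero], so the system is consistent. Back-substitution gives c₁ = 4/5, c₂ = 8/5: w = (4/5)·v₁ + (8/5)·v₂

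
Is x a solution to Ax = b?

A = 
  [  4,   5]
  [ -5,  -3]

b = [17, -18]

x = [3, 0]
No

Ax = [12, -15] ≠ b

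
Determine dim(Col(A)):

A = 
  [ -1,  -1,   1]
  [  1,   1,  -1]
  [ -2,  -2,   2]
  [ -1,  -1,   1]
dim(Col(A)) = 1

Row reduce:
R2 → R2 + (1)·R1
R3 → R3 - (2)·R1
R4 → R4 - (1)·R1
REF = 
  [ -1,  -1,   1]
  [  0,   0,   0]
  [  0,   0,   0]
  [  0,   0,   0]
Pivot columns: 1 → 1 pivot.
dim(Col(A)) = number of pivot columns = 1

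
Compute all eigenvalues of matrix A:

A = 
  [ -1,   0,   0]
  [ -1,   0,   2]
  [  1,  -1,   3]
λ = -1, 2, 1

Characteristic polynomial: det(λI - A) = λ³ - 2λ² - λ + 2
Testing integer divisors of the constant term: p(-1) = 0, so (λ + 1) is a factor:
p(λ) = (λ + 1)(λ² - 3λ + 2)
λ² - 3λ + 2 = (λ - 1)(λ - 2)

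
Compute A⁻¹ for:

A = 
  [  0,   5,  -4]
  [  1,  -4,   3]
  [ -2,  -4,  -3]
det(A) = (0)·((-4)(-3) - (3)(-4)) - (5)·((1)(-3) - (3)(-2)) + (-4)·((1)(-4) - (-4)(-2))
  = (0)(24) - (5)(3) + (-4)(-12)
  = 33
det(A) = 33 ≠ 0, so A is invertible.

Cofactors Cᵢⱼ = (-1)ⁱ⁺ʲ·Mᵢⱼ:
C = 
  [ 24,  -3, -12]
  [ 31,  -8, -10]
  [ -1,  -4,  -5]

adj(A) = Cᵀ:
adj(A) = 
  [ 24,  31,  -1]
  [ -3,  -8,  -4]
  [-12, -10,  -5]

A⁻¹ = (1/33) · adj(A):
A⁻¹ = 
  [  8/11,  31/33,  -1/33]
  [ -1/11,  -8/33,  -4/33]
  [ -4/11, -10/33,  -5/33]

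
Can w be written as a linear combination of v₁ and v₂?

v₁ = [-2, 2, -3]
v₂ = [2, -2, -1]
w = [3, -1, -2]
No

Form the augmented matrix and row-reduce:
[v₁|v₂|w] = 
  [ -2,   2,   3]
  [  2,  -2,  -1]
  [ -3,  -1,  -2]
R2 → R2 + (1)·R1
R3 → R3 - (3/2)·R1
Swap R2 ↔ R3
REF = 
  [   -2,     2,     3]
  [    0,    -4, -13/2]
  [    0,     0,     2]

Row 3 reads [0 0 | 2], i.e. 0 = 2, so the system is inconsistent and w ∉ span{v₁, v₂}.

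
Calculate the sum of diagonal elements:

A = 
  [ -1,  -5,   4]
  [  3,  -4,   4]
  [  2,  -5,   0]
-5

tr(A) = -1 + -4 + 0 = -5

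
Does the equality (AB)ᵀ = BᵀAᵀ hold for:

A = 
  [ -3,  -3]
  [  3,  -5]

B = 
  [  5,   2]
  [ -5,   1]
Yes

(AB)ᵀ = 
  [  0,  40]
  [ -9,   1]

BᵀAᵀ = 
  [  0,  40]
  [ -9,   1]

Both sides are equal — this is the standard identity (AB)ᵀ = BᵀAᵀ, which holds for all A, B.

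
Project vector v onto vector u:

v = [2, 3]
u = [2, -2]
v·u = (2)(2) + (3)(-2) = -2
u·u = (2)² + (-2)² = 8
proj_u(v) = (v·u / u·u) × u = (-2/8) × u = (-1/4) × u

proj_u(v) = [-1/2, 1/2]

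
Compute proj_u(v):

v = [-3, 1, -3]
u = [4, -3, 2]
proj_u(v) = [-84/29, 63/29, -42/29]

v·u = (-3)(4) + (1)(-3) + (-3)(2) = -21
u·u = (4)² + (-3)² + (2)² = 29
proj_u(v) = (v·u / u·u) × u = (-21/29) × u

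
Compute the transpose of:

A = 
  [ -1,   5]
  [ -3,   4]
Aᵀ = 
  [ -1,  -3]
  [  5,   4]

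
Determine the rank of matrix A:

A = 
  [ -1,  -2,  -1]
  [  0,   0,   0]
Row reduce:
(no row operations needed)
REF = 
  [ -1,  -2,  -1]
  [  0,   0,   0]
Pivot columns: 1 → 1 pivot.

rank(A) = 1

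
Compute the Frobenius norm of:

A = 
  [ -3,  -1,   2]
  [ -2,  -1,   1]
||A||_F = 4.472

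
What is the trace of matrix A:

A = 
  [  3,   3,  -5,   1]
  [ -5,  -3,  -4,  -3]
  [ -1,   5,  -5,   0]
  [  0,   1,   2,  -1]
-6

tr(A) = 3 + -3 + -5 + -1 = -6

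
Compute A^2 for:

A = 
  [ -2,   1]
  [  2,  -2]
A² = A·A:
A²[1,1] = (-2)(-2) + (1)(2) = 6
A²[1,2] = (-2)(1) + (1)(-2) = -4
A²[2,1] = (2)(-2) + (-2)(2) = -8
A²[2,2] = (2)(1) + (-2)(-2) = 6
A² = 
  [  6,  -4]
  [ -8,   6]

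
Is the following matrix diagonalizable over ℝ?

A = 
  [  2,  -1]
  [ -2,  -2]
Yes

tr(A) = 0, det(A) = -6
Characteristic polynomial: λ² - tr(A)λ + det(A) = λ² - 6
λ² - 6 = 0  ⇒  λ = (0 ± √((0)² - 4·(-6)))/2 = (0 ± √(24))/2
  = √6,  -√6
Eigenvalues: √6, -√6  (≈ 2.449, -2.449)
The two irrational eigenvalues are distinct (simple), so each has alg. mult. = geom. mult. = 1.
Sum of geometric multiplicities equals n, so A has n independent eigenvectors.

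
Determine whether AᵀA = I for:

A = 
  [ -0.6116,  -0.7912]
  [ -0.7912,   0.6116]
Yes

AᵀA = 
  [  1.0001,   0]
  [  0,   1.0001]
≈ I (equal to I up to the 4-dp rounding of the entries)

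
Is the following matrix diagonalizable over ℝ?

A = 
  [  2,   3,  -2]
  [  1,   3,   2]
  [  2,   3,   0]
No

Characteristic polynomial: det(λI - A) = λ³ - 5λ² + λ - 6
By the rational root theorem any rational root is an integer dividing 6; none of those is a root, so p(λ) has no rational roots and hence (being an irreducible cubic) no repeated roots.
Discriminant of the cubic: Δ = -3411
Δ < 0 ⇒ one real eigenvalue and a complex-conjugate pair: λ ≈ 5.038, -0.01895 + 1.091i, -0.01895 - 1.091i
Has complex eigenvalues (not diagonalizable over ℝ).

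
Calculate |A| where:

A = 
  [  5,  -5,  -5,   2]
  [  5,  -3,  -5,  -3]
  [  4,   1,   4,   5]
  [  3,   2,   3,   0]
Cofactor expansion along row 1: det(A) = a₁₁M₁₁ - a₁₂M₁₂ + a₁₃M₁₃ - a₁₄M₁₄

M₁₁ = det[[-3, -5, -3]; [1, 4, 5]; [2, 3, 0]]
  = (-3)·((4)(0) - (5)(3)) - (-5)·((1)(0) - (5)(2)) + (-3)·((1)(3) - (4)(2))
  = (-3)(-15) - (-5)(-10) + (-3)(-5)
  = 10
M₁₂ = det[[5, -5, -3]; [4, 4, 5]; [3, 3, 0]]
  = (5)·((4)(0) - (5)(3)) - (-5)·((4)(0) - (5)(3)) + (-3)·((4)(3) - (4)(3))
  = (5)(-15) - (-5)(-15) + (-3)(0)
  = -150
M₁₃ = det[[5, -3, -3]; [4, 1, 5]; [3, 2, 0]]
  = (5)·((1)(0) - (5)(2)) - (-3)·((4)(0) - (5)(3)) + (-3)·((4)(2) - (1)(3))
  = (5)(-10) - (-3)(-15) + (-3)(5)
  = -110
M₁₄ = det[[5, -3, -5]; [4, 1, 4]; [3, 2, 3]]
  = (5)·((1)(3) - (4)(2)) - (-3)·((4)(3) - (4)(3)) + (-5)·((4)(2) - (1)(3))
  = (5)(-5) - (-3)(0) + (-5)(5)
  = -50

det(A) = (5)(10) - (-5)(-150) + (-5)(-110) - (2)(-50) = -50

det(A) = -50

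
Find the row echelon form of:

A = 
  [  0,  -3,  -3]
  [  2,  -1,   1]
Row operations:
Swap R1 ↔ R2

Resulting echelon form:
REF = 
  [  2,  -1,   1]
  [  0,  -3,  -3]

Rank = 2 (number of non-zero pivot rows).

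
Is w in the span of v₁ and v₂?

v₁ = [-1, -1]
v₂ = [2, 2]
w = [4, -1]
No

Form the augmented matrix and row-reduce:
[v₁|v₂|w] = 
  [ -1,   2,   4]
  [ -1,   2,  -1]
R2 → R2 - (1)·R1
REF = 
  [ -1,   2,   4]
  [  0,   0,  -5]

Row 2 reads [0 0 | -5], i.e. 0 = -5, so the system is inconsistent and w ∉ span{v₁, v₂}.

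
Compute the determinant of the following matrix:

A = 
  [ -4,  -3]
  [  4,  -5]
32

For a 2×2 matrix, det = ad - bc = (-4)(-5) - (-3)(4) = 32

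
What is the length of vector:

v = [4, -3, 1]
5.099

||v||₂ = √((4)² + (-3)² + (1)²) = √26 = 5.099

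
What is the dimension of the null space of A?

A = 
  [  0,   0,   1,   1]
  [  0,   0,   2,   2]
nullity(A) = 3

Row reduce:
R2 → R2 - (2)·R1
REF = 
  [  0,   0,   1,   1]
  [  0,   0,   0,   0]
Pivot columns: 3 → 1 pivot.
rank(A) = 1, so nullity(A) = 4 - 1 = 3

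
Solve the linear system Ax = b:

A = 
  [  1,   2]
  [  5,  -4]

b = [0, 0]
x = [0, 0]

Row reduce the augmented matrix [A|b]:
R2 → R2 - (5)·R1
REF = 
  [  1,   2,   0]
  [  0, -14,   0]

Back-substitution:
x₂ = 0 / (-14) = 0
x₁ = (0 - (2)(0)) / 1 = 0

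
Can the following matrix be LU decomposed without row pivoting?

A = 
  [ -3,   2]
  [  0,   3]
Yes.
A[1,1] = -3 ≠ 0, so Gaussian elimination proceeds without a row swap: multiplier ℓ₂₁ = (0)/(-3) = 0, and U[2,2] = 3 - (0)(2) = 3.
L = 
  [  1,   0]
  [  0,   1]
U = 
  [ -3,   2]
  [  0,   3]
Check row 2 of LU: [(0)(-3), (0)(2) + 3] = [0, 3] = row 2 of A ✓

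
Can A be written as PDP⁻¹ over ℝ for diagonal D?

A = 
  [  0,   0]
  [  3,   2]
Yes

tr(A) = 2, det(A) = 0
Characteristic polynomial: λ² - tr(A)λ + det(A) = λ² - 2λ
λ² - 2λ = λ(λ - 2)
Eigenvalues: 2, 0
λ=0: alg. mult. = 1, geom. mult. = 2 - rank(A - (0)I) = 2 - 1 = 1
λ=2: alg. mult. = 1, geom. mult. = 2 - rank(A - (2)I) = 2 - 1 = 1
Sum of geometric multiplicities equals n, so A has n independent eigenvectors.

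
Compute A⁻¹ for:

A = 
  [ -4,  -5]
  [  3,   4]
det(A) = (-4)(4) - (-5)(3) = -1
For a 2×2 matrix, A⁻¹ = (1/det(A)) · [[d, -b], [-c, a]]
    = (-1) · [[4, 5], [-3, -4]]

A⁻¹ = 
  [ -4,  -5]
  [  3,   4]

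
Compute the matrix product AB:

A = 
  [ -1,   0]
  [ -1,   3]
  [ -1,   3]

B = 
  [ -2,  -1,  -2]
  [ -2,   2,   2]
A is 3×2 and B is 2×3, so AB is 3×3. Each entry is (row of A)·(column of B):
AB[1,1] = (-1)(-2) + (0)(-2) = 2
AB[1,2] = (-1)(-1) + (0)(2) = 1
AB[1,3] = (-1)(-2) + (0)(2) = 2
AB[2,1] = (-1)(-2) + (3)(-2) = -4
AB[2,2] = (-1)(-1) + (3)(2) = 7
AB[2,3] = (-1)(-2) + (3)(2) = 8
AB[3,1] = (-1)(-2) + (3)(-2) = -4
AB[3,2] = (-1)(-1) + (3)(2) = 7
AB[3,3] = (-1)(-2) + (3)(2) = 8

AB = 
  [  2,   1,   2]
  [ -4,   7,   8]
  [ -4,   7,   8]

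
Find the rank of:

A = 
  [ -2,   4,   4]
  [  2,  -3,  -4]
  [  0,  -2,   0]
rank(A) = 2

Row reduce:
R2 → R2 + (1)·R1
R3 → R3 + (2)·R2
REF = 
  [ -2,   4,   4]
  [  0,   1,   0]
  [  0,   0,   0]
Pivot columns: 1, 2 → 2 pivots.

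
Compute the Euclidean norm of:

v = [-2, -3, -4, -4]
6.708

||v||₂ = √((-2)² + (-3)² + (-4)² + (-4)²) = √45 = 6.708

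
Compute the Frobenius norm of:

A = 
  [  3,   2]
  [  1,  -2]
||A||_F = 4.243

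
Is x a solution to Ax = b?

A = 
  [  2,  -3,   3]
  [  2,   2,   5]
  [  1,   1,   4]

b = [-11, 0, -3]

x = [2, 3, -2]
Yes

Ax = [-11, 0, -3] = b ✓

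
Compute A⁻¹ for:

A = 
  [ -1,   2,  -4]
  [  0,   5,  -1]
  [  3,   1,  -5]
det(A) = (-1)·((5)(-5) - (-1)(1)) - (2)·((0)(-5) - (-1)(3)) + (-4)·((0)(1) - (5)(3))
  = (-1)(-24) - (2)(3) + (-4)(-15)
  = 78
det(A) = 78 ≠ 0, so A is invertible.

Cofactors Cᵢⱼ = (-1)ⁱ⁺ʲ·Mᵢⱼ:
C = 
  [-24,  -3, -15]
  [  6,  17,   7]
  [ 18,  -1,  -5]

adj(A) = Cᵀ:
adj(A) = 
  [-24,   6,  18]
  [ -3,  17,  -1]
  [-15,   7,  -5]

A⁻¹ = (1/78) · adj(A):
A⁻¹ = 
  [-4/13,  1/13,  3/13]
  [-1/26, 17/78, -1/78]
  [-5/26,  7/78, -5/78]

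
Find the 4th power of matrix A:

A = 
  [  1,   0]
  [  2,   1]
A^4 = 
  [  1,   0]
  [  8,   1]

A² = A·A:
A²[1,1] = (1)(1) + (0)(2) = 1
A²[1,2] = (1)(0) + (0)(1) = 0
A²[2,1] = (2)(1) + (1)(2) = 4
A²[2,2] = (2)(0) + (1)(1) = 1
A² = 
  [  1,   0]
  [  4,   1]

A^3 = A^2·A:
A^3[1,1] = (1)(1) + (0)(2) = 1
A^3[1,2] = (1)(0) + (0)(1) = 0
A^3[2,1] = (4)(1) + (1)(2) = 6
A^3[2,2] = (4)(0) + (1)(1) = 1
A^3 = 
  [  1,   0]
  [  6,   1]

A^4 = A^3·A:
A^4[1,1] = (1)(1) + (0)(2) = 1
A^4[1,2] = (1)(0) + (0)(1) = 0
A^4[2,1] = (6)(1) + (1)(2) = 8
A^4[2,2] = (6)(0) + (1)(1) = 1
A^4 = 
  [  1,   0]
  [  8,   1]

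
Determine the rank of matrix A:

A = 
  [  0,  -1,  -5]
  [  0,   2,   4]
rank(A) = 2

Row reduce:
R2 → R2 + (2)·R1
REF = 
  [  0,  -1,  -5]
  [  0,   0,  -6]
Pivot columns: 2, 3 → 2 pivots.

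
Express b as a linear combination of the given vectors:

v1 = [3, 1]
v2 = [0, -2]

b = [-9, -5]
c1 = -3, c2 = 1

b = -3·v1 + 1·v2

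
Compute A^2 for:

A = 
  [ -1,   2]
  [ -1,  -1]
A² = A·A:
A²[1,1] = (-1)(-1) + (2)(-1) = -1
A²[1,2] = (-1)(2) + (2)(-1) = -4
A²[2,1] = (-1)(-1) + (-1)(-1) = 2
A²[2,2] = (-1)(2) + (-1)(-1) = -1
A² = 
  [ -1,  -4]
  [  2,  -1]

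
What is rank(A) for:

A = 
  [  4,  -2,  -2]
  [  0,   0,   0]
rank(A) = 1

Row reduce:
(no row operations needed)
REF = 
  [  4,  -2,  -2]
  [  0,   0,   0]
Pivot columns: 1 → 1 pivot.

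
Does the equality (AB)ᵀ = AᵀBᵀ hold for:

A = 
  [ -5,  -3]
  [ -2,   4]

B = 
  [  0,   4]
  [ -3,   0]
No

(AB)ᵀ = 
  [  9, -12]
  [-20,  -8]

AᵀBᵀ = 
  [ -8,  15]
  [ 16,   9]

The two matrices differ, so (AB)ᵀ ≠ AᵀBᵀ in general. The correct identity is (AB)ᵀ = BᵀAᵀ.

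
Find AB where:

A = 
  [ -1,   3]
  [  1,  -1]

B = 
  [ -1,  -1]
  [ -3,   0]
A is 2×2 and B is 2×2, so AB is 2×2. Each entry is (row of A)·(column of B):
AB[1,1] = (-1)(-1) + (3)(-3) = -8
AB[1,2] = (-1)(-1) + (3)(0) = 1
AB[2,1] = (1)(-1) + (-1)(-3) = 2
AB[2,2] = (1)(-1) + (-1)(0) = -1

AB = 
  [ -8,   1]
  [  2,  -1]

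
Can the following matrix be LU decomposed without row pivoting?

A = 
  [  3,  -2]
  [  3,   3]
Yes.
A[1,1] = 3 ≠ 0, so Gaussian elimination proceeds without a row swap: multiplier ℓ₂₁ = (3)/(3) = 1, and U[2,2] = 3 - (1)(-2) = 5.
L = 
  [  1,   0]
  [  1,   1]
U = 
  [  3,  -2]
  [  0,   5]
Check row 2 of LU: [(1)(3), (1)(-2) + 5] = [3, 3] = row 2 of A ✓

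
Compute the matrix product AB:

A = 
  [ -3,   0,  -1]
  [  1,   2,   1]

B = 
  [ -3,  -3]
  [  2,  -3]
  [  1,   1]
AB = 
  [  8,   8]
  [  2,  -8]

A is 2×3 and B is 3×2, so AB is 2×2. Each entry is (row of A)·(column of B):
AB[1,1] = (-3)(-3) + (0)(2) + (-1)(1) = 8
AB[1,2] = (-3)(-3) + (0)(-3) + (-1)(1) = 8
AB[2,1] = (1)(-3) + (2)(2) + (1)(1) = 2
AB[2,2] = (1)(-3) + (2)(-3) + (1)(1) = -8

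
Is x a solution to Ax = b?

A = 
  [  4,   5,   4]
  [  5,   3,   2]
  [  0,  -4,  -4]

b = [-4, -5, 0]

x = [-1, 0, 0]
Yes

Ax = [-4, -5, 0] = b ✓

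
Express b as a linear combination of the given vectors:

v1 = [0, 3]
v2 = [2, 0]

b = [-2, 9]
c1 = 3, c2 = -1

b = 3·v1 + -1·v2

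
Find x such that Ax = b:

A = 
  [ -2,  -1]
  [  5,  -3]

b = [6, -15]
x = [-3, 0]

Row reduce the augmented matrix [A|b]:
R2 → R2 + (5/2)·R1
REF = 
  [   -2,    -1,     6]
  [    0, -11/2,     0]

Back-substitution:
x₂ = 0 / (-11/2) = 0
x₁ = (6 - (-1)(0)) / (-2) = -3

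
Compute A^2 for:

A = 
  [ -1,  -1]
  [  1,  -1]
A² = A·A:
A²[1,1] = (-1)(-1) + (-1)(1) = 0
A²[1,2] = (-1)(-1) + (-1)(-1) = 2
A²[2,1] = (1)(-1) + (-1)(1) = -2
A²[2,2] = (1)(-1) + (-1)(-1) = 0
A² = 
  [  0,   2]
  [ -2,   0]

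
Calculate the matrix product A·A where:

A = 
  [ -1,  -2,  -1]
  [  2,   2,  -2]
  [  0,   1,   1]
A² = A·A:
A²[1,1] = (-1)(-1) + (-2)(2) + (-1)(0) = -3
A²[1,2] = (-1)(-2) + (-2)(2) + (-1)(1) = -3
A²[1,3] = (-1)(-1) + (-2)(-2) + (-1)(1) = 4
A²[2,1] = (2)(-1) + (2)(2) + (-2)(0) = 2
A²[2,2] = (2)(-2) + (2)(2) + (-2)(1) = -2
A²[2,3] = (2)(-1) + (2)(-2) + (-2)(1) = -8
A²[3,1] = (0)(-1) + (1)(2) + (1)(0) = 2
A²[3,2] = (0)(-2) + (1)(2) + (1)(1) = 3
A²[3,3] = (0)(-1) + (1)(-2) + (1)(1) = -1
A² = 
  [ -3,  -3,   4]
  [  2,  -2,  -8]
  [  2,   3,  -1]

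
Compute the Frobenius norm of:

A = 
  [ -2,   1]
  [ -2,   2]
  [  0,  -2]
||A||_F = 4.123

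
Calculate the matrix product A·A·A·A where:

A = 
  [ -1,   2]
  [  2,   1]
A^4 = 
  [ 25,   0]
  [  0,  25]

A² = A·A:
A²[1,1] = (-1)(-1) + (2)(2) = 5
A²[1,2] = (-1)(2) + (2)(1) = 0
A²[2,1] = (2)(-1) + (1)(2) = 0
A²[2,2] = (2)(2) + (1)(1) = 5
A² = 
  [  5,   0]
  [  0,   5]

A^3 = A^2·A:
A^3[1,1] = (5)(-1) + (0)(2) = -5
A^3[1,2] = (5)(2) + (0)(1) = 10
A^3[2,1] = (0)(-1) + (5)(2) = 10
A^3[2,2] = (0)(2) + (5)(1) = 5
A^3 = 
  [ -5,  10]
  [ 10,   5]

A^4 = A^3·A:
A^4[1,1] = (-5)(-1) + (10)(2) = 25
A^4[1,2] = (-5)(2) + (10)(1) = 0
A^4[2,1] = (10)(-1) + (5)(2) = 0
A^4[2,2] = (10)(2) + (5)(1) = 25
A^4 = 
  [ 25,   0]
  [  0,  25]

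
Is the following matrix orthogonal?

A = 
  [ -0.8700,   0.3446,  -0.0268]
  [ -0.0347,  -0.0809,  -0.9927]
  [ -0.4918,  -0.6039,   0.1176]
No

AᵀA = 
  [  1,   0,  -0.0001]
  [  0,   0.4900,   0.0001]
  [ -0.0001,   0.0001,   1]
≠ I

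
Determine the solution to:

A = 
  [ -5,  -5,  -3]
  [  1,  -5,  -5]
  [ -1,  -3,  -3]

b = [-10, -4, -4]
x = [1, 1, 0]

Row reduce the augmented matrix [A|b]:
R2 → R2 + (1/5)·R1
R3 → R3 - (1/5)·R1
R3 → R3 - (1/3)·R2
REF = 
  [   -5,    -5,    -3,   -10]
  [    0,    -6, -28/5,    -6]
  [    0,     0, -8/15,     0]

Back-substitution:
x₃ = 0 / (-8/15) = 0
x₂ = (-6 - (-28/5)(0)) / (-6) = 1
x₁ = (-10 - (-5)(1) - (-3)(0)) / (-5) = 1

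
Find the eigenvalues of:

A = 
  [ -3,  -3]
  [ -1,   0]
λ = (-3 + √21)/2, (-3 - √21)/2  (≈ 0.7913, -3.791)

tr(A) = -3, det(A) = -3
Characteristic polynomial: λ² - tr(A)λ + det(A) = λ² + 3λ - 3
λ² + 3λ - 3 = 0  ⇒  λ = (-3 ± √((3)² - 4·(-3)))/2 = (-3 ± √(21))/2
  = (-3 + √21)/2,  (-3 - √21)/2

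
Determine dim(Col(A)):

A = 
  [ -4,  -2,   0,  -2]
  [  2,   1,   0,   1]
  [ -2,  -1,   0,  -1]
dim(Col(A)) = 1

Row reduce:
R2 → R2 + (1/2)·R1
R3 → R3 - (1/2)·R1
REF = 
  [ -4,  -2,   0,  -2]
  [  0,   0,   0,   0]
  [  0,   0,   0,   0]
Pivot columns: 1 → 1 pivot.
dim(Col(A)) = number of pivot columns = 1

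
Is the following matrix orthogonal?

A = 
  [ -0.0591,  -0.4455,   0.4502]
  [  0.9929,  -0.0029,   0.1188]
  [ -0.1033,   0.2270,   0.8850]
No

AᵀA = 
  [  1,   0,  -0.0001]
  [  0,   0.2500,   0]
  [ -0.0001,   0,   1]
≠ I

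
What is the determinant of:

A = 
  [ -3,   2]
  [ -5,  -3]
19

For a 2×2 matrix, det = ad - bc = (-3)(-3) - (2)(-5) = 19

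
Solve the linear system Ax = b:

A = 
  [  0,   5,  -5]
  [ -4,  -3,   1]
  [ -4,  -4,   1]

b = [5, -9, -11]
Row reduce the augmented matrix [A|b]:
Swap R1 ↔ R2
R3 → R3 - (1)·R1
R3 → R3 + (1/5)·R2
REF = 
  [ -4,  -3,   1,  -9]
  [  0,   5,  -5,   5]
  [  0,   0,  -1,  -1]

Back-substitution:
x₃ = (-1) / (-1) = 1
x₂ = (5 - (-5)(1)) / 5 = 2
x₁ = (-9 - (-3)(2) - (1)(1)) / (-4) = 1

x = [1, 2, 1]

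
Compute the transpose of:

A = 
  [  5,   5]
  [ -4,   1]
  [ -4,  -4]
Aᵀ = 
  [  5,  -4,  -4]
  [  5,   1,  -4]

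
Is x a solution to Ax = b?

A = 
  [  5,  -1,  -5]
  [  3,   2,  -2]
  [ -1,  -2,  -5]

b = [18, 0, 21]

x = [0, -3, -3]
Yes

Ax = [18, 0, 21] = b ✓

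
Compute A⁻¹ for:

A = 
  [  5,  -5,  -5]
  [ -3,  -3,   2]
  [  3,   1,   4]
det(A) = (5)·((-3)(4) - (2)(1)) - (-5)·((-3)(4) - (2)(3)) + (-5)·((-3)(1) - (-3)(3))
  = (5)(-14) - (-5)(-18) + (-5)(6)
  = -190
det(A) = -190 ≠ 0, so A is invertible.

Cofactors Cᵢⱼ = (-1)ⁱ⁺ʲ·Mᵢⱼ:
C = 
  [-14,  18,   6]
  [ 15,  35, -20]
  [-25,   5, -30]

adj(A) = Cᵀ:
adj(A) = 
  [-14,  15, -25]
  [ 18,  35,   5]
  [  6, -20, -30]

A⁻¹ = (-1/190) · adj(A):
A⁻¹ = 
  [ 7/95, -3/38,  5/38]
  [-9/95, -7/38, -1/38]
  [-3/95,  2/19,  3/19]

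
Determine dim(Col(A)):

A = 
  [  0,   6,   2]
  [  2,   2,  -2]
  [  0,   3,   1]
Row reduce:
Swap R1 ↔ R2
R3 → R3 - (1/2)·R2
REF = 
  [  2,   2,  -2]
  [  0,   6,   2]
  [  0,   0,   0]
Pivot columns: 1, 2 → 2 pivots.
dim(Col(A)) = number of pivot columns = 2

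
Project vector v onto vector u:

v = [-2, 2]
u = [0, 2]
v·u = (-2)(0) + (2)(2) = 4
u·u = (0)² + (2)² = 4
proj_u(v) = (v·u / u·u) × u = (4/4) × u = (1) × u

proj_u(v) = [0, 2]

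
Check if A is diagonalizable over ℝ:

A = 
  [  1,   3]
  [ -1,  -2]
No

tr(A) = -1, det(A) = 1
Characteristic polynomial: λ² - tr(A)λ + det(A) = λ² + λ + 1
λ² + λ + 1 = 0  ⇒  λ = (-1 ± √((1)² - 4·(1)))/2 = (-1 ± √(-3))/2
  = (-1 + i√3)/2,  (-1 - i√3)/2
Eigenvalues: (-1 + i√3)/2, (-1 - i√3)/2  (≈ -0.5 + 0.866i, -0.5 - 0.866i)
Has complex eigenvalues (not diagonalizable over ℝ).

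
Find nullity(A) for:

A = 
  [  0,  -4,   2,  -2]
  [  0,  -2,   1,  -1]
nullity(A) = 3

Row reduce:
R2 → R2 - (1/2)·R1
REF = 
  [  0,  -4,   2,  -2]
  [  0,   0,   0,   0]
Pivot columns: 2 → 1 pivot.
rank(A) = 1, so nullity(A) = 4 - 1 = 3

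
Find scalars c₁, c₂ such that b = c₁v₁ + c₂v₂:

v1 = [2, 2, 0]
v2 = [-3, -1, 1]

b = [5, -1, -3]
c1 = -2, c2 = -3

b = -2·v1 + -3·v2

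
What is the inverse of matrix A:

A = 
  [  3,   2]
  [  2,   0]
det(A) = (3)(0) - (2)(2) = -4
For a 2×2 matrix, A⁻¹ = (1/det(A)) · [[d, -b], [-c, a]]
    = (-1/4) · [[0, -2], [-2, 3]]

A⁻¹ = 
  [   0,  1/2]
  [ 1/2, -3/4]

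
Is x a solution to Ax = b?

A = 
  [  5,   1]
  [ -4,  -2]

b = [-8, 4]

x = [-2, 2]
Yes

Ax = [-8, 4] = b ✓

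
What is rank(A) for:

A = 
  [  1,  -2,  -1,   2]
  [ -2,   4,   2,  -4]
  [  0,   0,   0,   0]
rank(A) = 1

Row reduce:
R2 → R2 + (2)·R1
REF = 
  [  1,  -2,  -1,   2]
  [  0,   0,   0,   0]
  [  0,   0,   0,   0]
Pivot columns: 1 → 1 pivot.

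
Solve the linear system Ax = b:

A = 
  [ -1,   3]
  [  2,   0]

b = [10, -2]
x = [-1, 3]

Row reduce the augmented matrix [A|b]:
R2 → R2 + (2)·R1
REF = 
  [ -1,   3,  10]
  [  0,   6,  18]

Back-substitution:
x₂ = 18 / 6 = 3
x₁ = (10 - (3)(3)) / (-1) = -1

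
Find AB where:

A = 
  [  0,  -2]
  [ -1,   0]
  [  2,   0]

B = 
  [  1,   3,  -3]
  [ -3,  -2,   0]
AB = 
  [  6,   4,   0]
  [ -1,  -3,   3]
  [  2,   6,  -6]

A is 3×2 and B is 2×3, so AB is 3×3. Each entry is (row of A)·(column of B):
AB[1,1] = (0)(1) + (-2)(-3) = 6
AB[1,2] = (0)(3) + (-2)(-2) = 4
AB[1,3] = (0)(-3) + (-2)(0) = 0
AB[2,1] = (-1)(1) + (0)(-3) = -1
AB[2,2] = (-1)(3) + (0)(-2) = -3
AB[2,3] = (-1)(-3) + (0)(0) = 3
AB[3,1] = (2)(1) + (0)(-3) = 2
AB[3,2] = (2)(3) + (0)(-2) = 6
AB[3,3] = (2)(-3) + (0)(0) = -6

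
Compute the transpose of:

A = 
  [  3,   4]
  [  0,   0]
Aᵀ = 
  [  3,   0]
  [  4,   0]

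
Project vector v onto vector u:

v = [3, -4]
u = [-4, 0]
proj_u(v) = [3, 0]

v·u = (3)(-4) + (-4)(0) = -12
u·u = (-4)² + (0)² = 16
proj_u(v) = (v·u / u·u) × u = (-12/16) × u = (-3/4) × u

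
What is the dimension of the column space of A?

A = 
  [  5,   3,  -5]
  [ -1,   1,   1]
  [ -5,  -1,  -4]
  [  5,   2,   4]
Row reduce:
R2 → R2 + (1/5)·R1
R3 → R3 + (1)·R1
R4 → R4 - (1)·R1
R3 → R3 - (5/4)·R2
R4 → R4 + (5/8)·R2
R4 → R4 + (1)·R3
REF = 
  [  5,   3,  -5]
  [  0, 8/5,   0]
  [  0,   0,  -9]
  [  0,   0,   0]
Pivot columns: 1, 2, 3 → 3 pivots.
dim(Col(A)) = number of pivot columns = 3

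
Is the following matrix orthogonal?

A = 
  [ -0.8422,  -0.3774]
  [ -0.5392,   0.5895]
No

AᵀA = 
  [  1,   0]
  [  0,   0.4899]
≠ I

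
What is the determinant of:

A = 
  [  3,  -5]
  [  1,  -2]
For a 2×2 matrix, det = ad - bc = (3)(-2) - (-5)(1) = -1

det(A) = -1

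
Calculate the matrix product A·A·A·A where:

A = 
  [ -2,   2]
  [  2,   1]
A^4 = 
  [ 68, -26]
  [-26,  29]

A² = A·A:
A²[1,1] = (-2)(-2) + (2)(2) = 8
A²[1,2] = (-2)(2) + (2)(1) = -2
A²[2,1] = (2)(-2) + (1)(2) = -2
A²[2,2] = (2)(2) + (1)(1) = 5
A² = 
  [  8,  -2]
  [ -2,   5]

A^3 = A^2·A:
A^3[1,1] = (8)(-2) + (-2)(2) = -20
A^3[1,2] = (8)(2) + (-2)(1) = 14
A^3[2,1] = (-2)(-2) + (5)(2) = 14
A^3[2,2] = (-2)(2) + (5)(1) = 1
A^3 = 
  [-20,  14]
  [ 14,   1]

A^4 = A^3·A:
A^4[1,1] = (-20)(-2) + (14)(2) = 68
A^4[1,2] = (-20)(2) + (14)(1) = -26
A^4[2,1] = (14)(-2) + (1)(2) = -26
A^4[2,2] = (14)(2) + (1)(1) = 29
A^4 = 
  [ 68, -26]
  [-26,  29]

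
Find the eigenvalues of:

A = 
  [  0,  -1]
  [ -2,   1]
tr(A) = 1, det(A) = -2
Characteristic polynomial: λ² - tr(A)λ + det(A) = λ² - λ - 2
λ² - λ - 2 = (λ + 1)(λ - 2)

λ = 2, -1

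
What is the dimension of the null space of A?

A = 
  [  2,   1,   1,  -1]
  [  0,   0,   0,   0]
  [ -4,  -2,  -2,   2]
nullity(A) = 3

Row reduce:
R3 → R3 + (2)·R1
REF = 
  [  2,   1,   1,  -1]
  [  0,   0,   0,   0]
  [  0,   0,   0,   0]
Pivot columns: 1 → 1 pivot.
rank(A) = 1, so nullity(A) = 4 - 1 = 3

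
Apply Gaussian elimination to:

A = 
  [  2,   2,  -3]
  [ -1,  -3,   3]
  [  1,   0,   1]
Row operations:
R2 → R2 + (1/2)·R1
R3 → R3 - (1/2)·R1
R3 → R3 - (1/2)·R2

Resulting echelon form:
REF = 
  [  2,   2,  -3]
  [  0,  -2, 3/2]
  [  0,   0, 7/4]

Rank = 3 (number of non-zero pivot rows).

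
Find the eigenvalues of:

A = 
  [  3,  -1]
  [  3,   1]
λ = 2 + i√2, 2 - i√2  (≈ 2 + 1.414i, 2 - 1.414i)

tr(A) = 4, det(A) = 6
Characteristic polynomial: λ² - tr(A)λ + det(A) = λ² - 4λ + 6
λ² - 4λ + 6 = 0  ⇒  λ = (4 ± √((-4)² - 4·(6)))/2 = (4 ± √(-8))/2
  = 2 + i√2,  2 - i√2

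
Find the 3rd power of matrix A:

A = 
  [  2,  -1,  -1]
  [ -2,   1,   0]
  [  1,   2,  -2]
A² = A·A:
A²[1,1] = (2)(2) + (-1)(-2) + (-1)(1) = 5
A²[1,2] = (2)(-1) + (-1)(1) + (-1)(2) = -5
A²[1,3] = (2)(-1) + (-1)(0) + (-1)(-2) = 0
A²[2,1] = (-2)(2) + (1)(-2) + (0)(1) = -6
A²[2,2] = (-2)(-1) + (1)(1) + (0)(2) = 3
A²[2,3] = (-2)(-1) + (1)(0) + (0)(-2) = 2
A²[3,1] = (1)(2) + (2)(-2) + (-2)(1) = -4
A²[3,2] = (1)(-1) + (2)(1) + (-2)(2) = -3
A²[3,3] = (1)(-1) + (2)(0) + (-2)(-2) = 3
A² = 
  [  5,  -5,   0]
  [ -6,   3,   2]
  [ -4,  -3,   3]

A^3 = A^2·A:
A^3[1,1] = (5)(2) + (-5)(-2) + (0)(1) = 20
A^3[1,2] = (5)(-1) + (-5)(1) + (0)(2) = -10
A^3[1,3] = (5)(-1) + (-5)(0) + (0)(-2) = -5
A^3[2,1] = (-6)(2) + (3)(-2) + (2)(1) = -16
A^3[2,2] = (-6)(-1) + (3)(1) + (2)(2) = 13
A^3[2,3] = (-6)(-1) + (3)(0) + (2)(-2) = 2
A^3[3,1] = (-4)(2) + (-3)(-2) + (3)(1) = 1
A^3[3,2] = (-4)(-1) + (-3)(1) + (3)(2) = 7
A^3[3,3] = (-4)(-1) + (-3)(0) + (3)(-2) = -2
A^3 = 
  [ 20, -10,  -5]
  [-16,  13,   2]
  [  1,   7,  -2]

Therefore
A^3 = 
  [ 20, -10,  -5]
  [-16,  13,   2]
  [  1,   7,  -2]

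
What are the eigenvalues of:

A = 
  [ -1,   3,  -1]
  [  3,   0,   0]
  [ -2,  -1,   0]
Characteristic polynomial: det(λI - A) = λ³ + λ² - 11λ - 3
Testing integer divisors of the constant term: p(3) = 0, so (λ - 3) is a factor:
p(λ) = (λ - 3)(λ² + 4λ + 1)
λ² + 4λ + 1 = 0  ⇒  λ = (-4 ± √((4)² - 4·(1)))/2 = (-4 ± √(12))/2
  = -2 + √3,  -2 - √3

λ = 3, -2 + √3, -2 - √3  (≈ 3, -0.2679, -3.732)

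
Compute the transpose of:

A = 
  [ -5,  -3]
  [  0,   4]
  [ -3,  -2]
Aᵀ = 
  [ -5,   0,  -3]
  [ -3,   4,  -2]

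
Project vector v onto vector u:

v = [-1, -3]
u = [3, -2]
proj_u(v) = [9/13, -6/13]

v·u = (-1)(3) + (-3)(-2) = 3
u·u = (3)² + (-2)² = 13
proj_u(v) = (v·u / u·u) × u = (3/13) × u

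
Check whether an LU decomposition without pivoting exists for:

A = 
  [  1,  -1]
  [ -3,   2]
Yes.
A[1,1] = 1 ≠ 0, so Gaussian elimination proceeds without a row swap: multiplier ℓ₂₁ = (-3)/(1) = -3, and U[2,2] = 2 - (-3)(-1) = -1.
L = 
  [  1,   0]
  [ -3,   1]
U = 
  [  1,  -1]
  [  0,  -1]
Check row 2 of LU: [(-3)(1), (-3)(-1) + (-1)] = [-3, 2] = row 2 of A ✓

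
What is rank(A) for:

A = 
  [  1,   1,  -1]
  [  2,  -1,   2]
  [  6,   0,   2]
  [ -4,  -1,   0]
Row reduce:
R2 → R2 - (2)·R1
R3 → R3 - (6)·R1
R4 → R4 + (4)·R1
R3 → R3 - (2)·R2
R4 → R4 + (1)·R2
REF = 
  [  1,   1,  -1]
  [  0,  -3,   4]
  [  0,   0,   0]
  [  0,   0,   0]
Pivot columns: 1, 2 → 2 pivots.

rank(A) = 2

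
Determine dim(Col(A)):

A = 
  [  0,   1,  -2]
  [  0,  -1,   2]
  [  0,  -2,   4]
dim(Col(A)) = 1

Row reduce:
R2 → R2 + (1)·R1
R3 → R3 + (2)·R1
REF = 
  [  0,   1,  -2]
  [  0,   0,   0]
  [  0,   0,   0]
Pivot columns: 2 → 1 pivot.
dim(Col(A)) = number of pivot columns = 1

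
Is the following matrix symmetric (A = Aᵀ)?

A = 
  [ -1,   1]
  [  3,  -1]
No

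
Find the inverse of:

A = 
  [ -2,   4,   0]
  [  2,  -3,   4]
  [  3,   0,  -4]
det(A) = (-2)·((-3)(-4) - (4)(0)) - (4)·((2)(-4) - (4)(3)) + (0)·((2)(0) - (-3)(3))
  = (-2)(12) - (4)(-20) + (0)(9)
  = 56
det(A) = 56 ≠ 0, so A is invertible.

Cofactors Cᵢⱼ = (-1)ⁱ⁺ʲ·Mᵢⱼ:
C = 
  [ 12,  20,   9]
  [ 16,   8,  12]
  [ 16,   8,  -2]

adj(A) = Cᵀ:
adj(A) = 
  [ 12,  16,  16]
  [ 20,   8,   8]
  [  9,  12,  -2]

A⁻¹ = (1/56) · adj(A):
A⁻¹ = 
  [ 3/14,   2/7,   2/7]
  [ 5/14,   1/7,   1/7]
  [ 9/56,  3/14, -1/28]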